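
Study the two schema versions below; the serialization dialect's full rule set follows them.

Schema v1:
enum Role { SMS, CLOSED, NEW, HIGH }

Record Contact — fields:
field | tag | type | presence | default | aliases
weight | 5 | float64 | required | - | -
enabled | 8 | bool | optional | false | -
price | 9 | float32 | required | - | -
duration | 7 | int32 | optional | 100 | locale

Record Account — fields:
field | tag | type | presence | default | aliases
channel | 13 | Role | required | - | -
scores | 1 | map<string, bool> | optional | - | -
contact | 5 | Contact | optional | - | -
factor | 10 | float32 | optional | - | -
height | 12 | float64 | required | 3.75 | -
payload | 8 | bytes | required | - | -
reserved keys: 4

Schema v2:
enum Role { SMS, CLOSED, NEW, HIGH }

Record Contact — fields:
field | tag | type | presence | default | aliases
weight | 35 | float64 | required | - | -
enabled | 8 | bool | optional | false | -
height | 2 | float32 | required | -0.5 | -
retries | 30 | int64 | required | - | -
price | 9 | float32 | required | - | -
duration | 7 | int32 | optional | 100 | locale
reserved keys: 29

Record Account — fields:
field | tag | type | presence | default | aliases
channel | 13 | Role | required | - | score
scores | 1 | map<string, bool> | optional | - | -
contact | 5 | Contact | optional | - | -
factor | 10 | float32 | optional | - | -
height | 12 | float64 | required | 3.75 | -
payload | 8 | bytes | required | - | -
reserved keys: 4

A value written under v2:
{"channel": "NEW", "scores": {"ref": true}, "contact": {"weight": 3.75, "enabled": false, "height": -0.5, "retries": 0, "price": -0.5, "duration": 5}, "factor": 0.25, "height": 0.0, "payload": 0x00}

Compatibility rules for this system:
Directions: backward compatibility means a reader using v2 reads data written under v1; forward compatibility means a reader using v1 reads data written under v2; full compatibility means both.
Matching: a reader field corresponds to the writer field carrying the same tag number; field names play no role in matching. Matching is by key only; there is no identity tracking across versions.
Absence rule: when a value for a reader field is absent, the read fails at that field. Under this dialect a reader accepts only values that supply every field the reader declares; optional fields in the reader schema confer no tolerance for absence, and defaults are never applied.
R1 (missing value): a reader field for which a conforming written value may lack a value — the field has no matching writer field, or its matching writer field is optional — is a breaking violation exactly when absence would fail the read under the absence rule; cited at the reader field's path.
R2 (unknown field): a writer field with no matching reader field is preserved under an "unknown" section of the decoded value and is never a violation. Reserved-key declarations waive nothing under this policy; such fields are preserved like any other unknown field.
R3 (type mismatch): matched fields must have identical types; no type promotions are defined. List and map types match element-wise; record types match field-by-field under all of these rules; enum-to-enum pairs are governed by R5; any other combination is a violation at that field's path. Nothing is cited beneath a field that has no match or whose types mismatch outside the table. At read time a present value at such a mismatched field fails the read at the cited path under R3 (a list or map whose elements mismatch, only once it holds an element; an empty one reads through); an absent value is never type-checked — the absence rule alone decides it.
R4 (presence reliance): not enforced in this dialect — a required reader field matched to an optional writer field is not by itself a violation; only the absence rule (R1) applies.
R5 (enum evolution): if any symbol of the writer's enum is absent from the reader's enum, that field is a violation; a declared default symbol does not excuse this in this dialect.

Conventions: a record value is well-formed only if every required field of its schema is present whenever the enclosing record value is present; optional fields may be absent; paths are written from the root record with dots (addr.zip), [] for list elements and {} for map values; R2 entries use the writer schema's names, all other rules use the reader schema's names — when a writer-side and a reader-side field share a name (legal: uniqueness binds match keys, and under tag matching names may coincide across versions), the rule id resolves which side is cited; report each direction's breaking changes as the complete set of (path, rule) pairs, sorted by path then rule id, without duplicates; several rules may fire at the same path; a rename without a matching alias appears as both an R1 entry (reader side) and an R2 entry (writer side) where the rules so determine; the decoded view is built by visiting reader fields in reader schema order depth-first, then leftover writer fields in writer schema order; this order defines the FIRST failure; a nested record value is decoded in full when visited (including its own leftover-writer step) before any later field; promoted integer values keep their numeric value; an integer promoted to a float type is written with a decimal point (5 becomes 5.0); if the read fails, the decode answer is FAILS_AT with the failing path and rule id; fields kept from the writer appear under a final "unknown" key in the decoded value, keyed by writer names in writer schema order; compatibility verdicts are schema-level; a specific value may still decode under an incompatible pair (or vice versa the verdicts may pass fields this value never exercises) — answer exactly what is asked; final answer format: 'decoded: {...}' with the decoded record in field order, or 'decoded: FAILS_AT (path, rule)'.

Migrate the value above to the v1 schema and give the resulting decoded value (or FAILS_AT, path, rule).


each type pair in Account: writer, then reader
decode walk for Account under reader schema v1:
  channel := "NEW"
  scores := {"ref": true}
  read fails at contact.weight under R1 (no fill)
  => FAILS_AT (contact.weight, R1)
checking off the Account differences that do not matter here:
  added field retries to record Contact: required int64, tag 30 (in v2 it sits immediately before price) -> a verdict-level change on Account — the shown value reads the same
  added field height to record Contact: required float32, tag 2, default -0.5 (in v2 it sits immediately before price) -> a verdict-level change on Account — the shown value reads the same

decoded: FAILS_AT (contact.weight, R1)


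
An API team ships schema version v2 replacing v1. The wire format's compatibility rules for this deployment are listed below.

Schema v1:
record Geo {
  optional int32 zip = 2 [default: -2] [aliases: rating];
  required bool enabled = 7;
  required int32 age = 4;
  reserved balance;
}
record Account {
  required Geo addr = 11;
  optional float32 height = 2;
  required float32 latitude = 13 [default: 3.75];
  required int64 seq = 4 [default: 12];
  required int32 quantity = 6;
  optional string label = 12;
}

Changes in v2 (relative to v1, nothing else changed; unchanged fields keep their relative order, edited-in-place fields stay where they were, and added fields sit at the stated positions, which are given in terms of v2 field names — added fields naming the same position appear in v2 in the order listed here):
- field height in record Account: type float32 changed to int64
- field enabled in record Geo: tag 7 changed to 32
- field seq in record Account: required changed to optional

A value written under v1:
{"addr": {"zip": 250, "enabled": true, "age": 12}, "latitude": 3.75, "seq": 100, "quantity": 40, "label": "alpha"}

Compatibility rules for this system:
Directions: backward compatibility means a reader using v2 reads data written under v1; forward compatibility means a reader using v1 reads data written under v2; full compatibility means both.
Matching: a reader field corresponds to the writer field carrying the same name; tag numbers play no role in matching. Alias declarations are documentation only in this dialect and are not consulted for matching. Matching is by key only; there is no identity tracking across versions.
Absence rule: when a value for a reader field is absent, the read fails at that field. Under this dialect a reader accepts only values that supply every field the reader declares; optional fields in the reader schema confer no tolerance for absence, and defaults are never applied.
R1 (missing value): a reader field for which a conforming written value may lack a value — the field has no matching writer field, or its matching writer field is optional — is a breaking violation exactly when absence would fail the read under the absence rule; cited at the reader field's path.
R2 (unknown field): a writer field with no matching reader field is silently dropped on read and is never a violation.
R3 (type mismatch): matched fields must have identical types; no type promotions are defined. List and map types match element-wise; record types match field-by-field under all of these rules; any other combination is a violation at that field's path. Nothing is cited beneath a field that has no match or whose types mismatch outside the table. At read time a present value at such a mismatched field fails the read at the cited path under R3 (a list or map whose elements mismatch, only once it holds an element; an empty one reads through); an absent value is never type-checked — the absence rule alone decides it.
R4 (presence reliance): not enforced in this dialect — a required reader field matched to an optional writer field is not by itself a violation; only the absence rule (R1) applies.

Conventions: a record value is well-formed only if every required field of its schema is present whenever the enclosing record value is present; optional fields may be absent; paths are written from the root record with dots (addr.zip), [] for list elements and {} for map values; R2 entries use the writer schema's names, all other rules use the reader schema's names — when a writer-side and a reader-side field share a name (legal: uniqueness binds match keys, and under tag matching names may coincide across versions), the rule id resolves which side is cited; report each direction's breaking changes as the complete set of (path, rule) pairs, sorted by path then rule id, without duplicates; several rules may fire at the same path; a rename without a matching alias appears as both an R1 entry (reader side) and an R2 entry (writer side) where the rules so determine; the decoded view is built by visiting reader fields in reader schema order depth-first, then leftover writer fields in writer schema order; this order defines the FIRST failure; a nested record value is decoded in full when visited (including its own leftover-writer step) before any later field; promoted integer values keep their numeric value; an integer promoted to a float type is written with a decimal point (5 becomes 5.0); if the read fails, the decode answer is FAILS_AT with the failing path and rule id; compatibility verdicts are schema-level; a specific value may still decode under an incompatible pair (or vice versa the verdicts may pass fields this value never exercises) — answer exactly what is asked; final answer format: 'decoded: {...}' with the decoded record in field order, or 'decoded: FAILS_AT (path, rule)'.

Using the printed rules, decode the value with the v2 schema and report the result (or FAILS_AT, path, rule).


decoded: FAILS_AT (height, R1)

in Account below, arrows point writer -> reader
decode (reader v2):
  addr.zip := 250
  addr.enabled := true
  addr.age := 12
  read fails at height under R1 (no fill)
  => FAILS_AT (height, R1)
the other Account changes do not affect what is asked:
  field enabled in record Geo: tag 7 changed to 32 -> inert under this dialect — no rule fires on Account and the result does not move
  field seq in record Account: required changed to optional -> changes Account's schema-level verdicts only — the decode of this value is the same


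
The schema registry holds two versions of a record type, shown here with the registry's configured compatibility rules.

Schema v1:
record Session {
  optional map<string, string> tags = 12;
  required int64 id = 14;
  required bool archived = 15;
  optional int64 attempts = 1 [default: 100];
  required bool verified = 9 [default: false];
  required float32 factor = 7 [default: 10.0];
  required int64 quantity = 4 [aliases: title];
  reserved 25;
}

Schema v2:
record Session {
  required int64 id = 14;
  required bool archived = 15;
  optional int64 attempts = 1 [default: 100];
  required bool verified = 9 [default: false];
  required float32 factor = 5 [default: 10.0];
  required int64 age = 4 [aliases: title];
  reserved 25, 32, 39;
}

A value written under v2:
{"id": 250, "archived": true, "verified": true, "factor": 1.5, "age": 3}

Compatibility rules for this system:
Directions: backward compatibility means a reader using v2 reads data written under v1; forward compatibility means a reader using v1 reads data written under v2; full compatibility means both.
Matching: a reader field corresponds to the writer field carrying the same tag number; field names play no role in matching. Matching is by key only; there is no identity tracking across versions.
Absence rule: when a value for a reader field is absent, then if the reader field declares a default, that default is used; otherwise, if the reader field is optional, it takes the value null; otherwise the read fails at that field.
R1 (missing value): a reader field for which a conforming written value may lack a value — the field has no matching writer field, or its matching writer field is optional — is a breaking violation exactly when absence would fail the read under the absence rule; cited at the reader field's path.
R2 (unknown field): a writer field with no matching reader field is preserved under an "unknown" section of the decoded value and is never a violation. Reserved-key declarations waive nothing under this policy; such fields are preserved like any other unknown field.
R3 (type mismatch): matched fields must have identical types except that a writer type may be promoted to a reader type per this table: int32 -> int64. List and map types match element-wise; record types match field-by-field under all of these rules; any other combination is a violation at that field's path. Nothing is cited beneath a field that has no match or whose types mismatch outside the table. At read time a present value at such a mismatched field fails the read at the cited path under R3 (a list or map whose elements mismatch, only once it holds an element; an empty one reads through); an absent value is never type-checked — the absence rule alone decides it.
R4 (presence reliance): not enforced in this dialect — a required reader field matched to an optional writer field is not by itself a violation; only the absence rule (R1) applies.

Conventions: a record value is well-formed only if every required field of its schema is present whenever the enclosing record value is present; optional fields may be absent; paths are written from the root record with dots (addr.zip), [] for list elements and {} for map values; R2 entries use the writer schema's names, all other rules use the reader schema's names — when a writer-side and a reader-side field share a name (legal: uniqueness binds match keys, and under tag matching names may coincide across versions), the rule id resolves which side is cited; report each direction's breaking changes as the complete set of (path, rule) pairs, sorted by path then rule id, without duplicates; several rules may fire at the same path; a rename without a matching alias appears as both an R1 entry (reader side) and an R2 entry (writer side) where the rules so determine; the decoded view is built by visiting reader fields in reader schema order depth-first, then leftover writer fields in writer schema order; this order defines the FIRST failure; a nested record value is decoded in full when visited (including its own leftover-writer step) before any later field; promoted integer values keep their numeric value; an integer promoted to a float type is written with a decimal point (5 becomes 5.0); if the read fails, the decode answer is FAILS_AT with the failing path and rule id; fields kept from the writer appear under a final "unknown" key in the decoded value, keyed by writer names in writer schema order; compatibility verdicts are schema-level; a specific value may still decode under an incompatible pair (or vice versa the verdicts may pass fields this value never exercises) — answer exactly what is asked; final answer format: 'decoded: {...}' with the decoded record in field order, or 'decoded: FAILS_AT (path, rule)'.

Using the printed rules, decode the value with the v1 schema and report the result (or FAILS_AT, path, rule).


decoded: {"tags": null, "id": 250, "archived": true, "attempts": 100, "verified": true, "factor": 10.0, "quantity": 3, "unknown": {"factor": 1.5}}

in Session below, arrows point writer -> reader
migrating the Session value to v1:
  tags := null (missing; optional => null)
  id := 250
  archived := true
  attempts := 100 (missing; default applied)
  verified := true
  factor := 10.0 (missing; default applied)
  quantity := 3 (from writer age)
  writer factor: kept under "unknown"
  => decoded: {"tags": null, "id": 250, "archived": true, "attempts": 100, "verified": true, "factor": 10.0, "quantity": 3, "unknown": {"factor": 1.5}}
ruling out the remaining Session differences:
  removed field tags from record Session -> no rule fires on it and the decoded Session view is identical with or without it
  renamed field quantity to age in record Session -> no rule fires on it and the decoded Session view is identical with or without it


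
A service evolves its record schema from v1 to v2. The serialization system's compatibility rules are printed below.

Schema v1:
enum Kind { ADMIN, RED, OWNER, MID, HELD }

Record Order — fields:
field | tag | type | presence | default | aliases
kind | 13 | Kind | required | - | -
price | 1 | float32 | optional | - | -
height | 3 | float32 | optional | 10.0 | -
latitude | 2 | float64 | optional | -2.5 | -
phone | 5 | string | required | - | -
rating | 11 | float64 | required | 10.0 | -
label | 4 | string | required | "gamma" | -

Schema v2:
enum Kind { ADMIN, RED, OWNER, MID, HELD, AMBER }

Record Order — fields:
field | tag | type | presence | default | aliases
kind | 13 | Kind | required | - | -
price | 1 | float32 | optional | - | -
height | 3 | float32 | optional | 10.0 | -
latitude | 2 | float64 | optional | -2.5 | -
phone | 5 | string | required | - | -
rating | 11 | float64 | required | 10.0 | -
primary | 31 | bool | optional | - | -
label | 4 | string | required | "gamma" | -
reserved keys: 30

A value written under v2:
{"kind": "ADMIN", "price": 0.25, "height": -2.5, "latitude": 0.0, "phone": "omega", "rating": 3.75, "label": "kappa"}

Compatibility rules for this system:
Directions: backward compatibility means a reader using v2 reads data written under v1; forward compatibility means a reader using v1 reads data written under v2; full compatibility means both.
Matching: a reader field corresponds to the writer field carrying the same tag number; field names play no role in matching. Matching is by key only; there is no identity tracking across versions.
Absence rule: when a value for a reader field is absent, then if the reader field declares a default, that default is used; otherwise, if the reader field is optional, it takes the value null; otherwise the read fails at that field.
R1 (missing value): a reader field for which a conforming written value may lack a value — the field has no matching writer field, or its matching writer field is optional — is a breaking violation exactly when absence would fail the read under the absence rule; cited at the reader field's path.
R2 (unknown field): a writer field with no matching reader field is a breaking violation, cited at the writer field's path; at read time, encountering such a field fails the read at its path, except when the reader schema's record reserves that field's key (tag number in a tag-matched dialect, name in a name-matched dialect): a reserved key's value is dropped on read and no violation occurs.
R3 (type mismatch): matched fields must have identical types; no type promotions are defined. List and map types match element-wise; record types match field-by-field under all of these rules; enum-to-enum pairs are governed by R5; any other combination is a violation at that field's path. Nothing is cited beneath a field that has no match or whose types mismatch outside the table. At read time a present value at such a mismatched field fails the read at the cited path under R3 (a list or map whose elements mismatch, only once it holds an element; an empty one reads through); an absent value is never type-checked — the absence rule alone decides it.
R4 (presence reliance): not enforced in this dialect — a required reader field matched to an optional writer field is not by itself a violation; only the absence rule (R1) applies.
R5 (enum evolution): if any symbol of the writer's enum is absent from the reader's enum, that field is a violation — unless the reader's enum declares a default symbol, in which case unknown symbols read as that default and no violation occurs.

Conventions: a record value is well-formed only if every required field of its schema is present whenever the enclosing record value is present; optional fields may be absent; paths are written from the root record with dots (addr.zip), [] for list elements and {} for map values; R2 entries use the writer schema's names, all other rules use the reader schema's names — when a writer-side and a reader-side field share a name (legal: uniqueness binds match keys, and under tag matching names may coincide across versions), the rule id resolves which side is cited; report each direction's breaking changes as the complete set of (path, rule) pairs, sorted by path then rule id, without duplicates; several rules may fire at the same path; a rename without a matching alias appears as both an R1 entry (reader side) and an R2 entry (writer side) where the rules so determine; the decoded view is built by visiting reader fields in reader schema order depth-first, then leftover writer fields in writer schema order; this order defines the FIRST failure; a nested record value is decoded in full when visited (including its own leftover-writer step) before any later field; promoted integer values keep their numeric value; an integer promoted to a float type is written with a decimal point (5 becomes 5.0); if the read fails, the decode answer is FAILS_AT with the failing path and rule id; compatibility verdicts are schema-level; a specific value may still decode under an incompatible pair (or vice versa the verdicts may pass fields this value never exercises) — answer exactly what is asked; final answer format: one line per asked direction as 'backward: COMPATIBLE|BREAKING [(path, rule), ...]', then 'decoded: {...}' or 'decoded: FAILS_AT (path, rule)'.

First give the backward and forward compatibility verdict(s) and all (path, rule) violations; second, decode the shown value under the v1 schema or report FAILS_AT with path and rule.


the writer's type comes first in each Order pair
backward on Order — v2 reading data written by v1:
  kind <- kind (Kind -> Kind, writer required)
  price <- price (float32 -> float32, writer optional)
  height <- height (float32 -> float32, writer optional)
  latitude <- latitude (float64 -> float64, writer optional)
  phone <- phone (string -> string, writer required)
  rating <- rating (float64 -> float64, writer required)
  no writer field matches reader primary
  label <- label (string -> string, writer required)
  => no violations; backward on Order: COMPATIBLE
forward on Order — v1 reading data written by v2:
  kind <- kind (Kind -> Kind, writer required)
  price <- price (float32 -> float32, writer optional)
  height <- height (float32 -> float32, writer optional)
  latitude <- latitude (float64 -> float64, writer optional)
  phone <- phone (string -> string, writer required)
  rating <- rating (float64 -> float64, writer required)
  label <- label (string -> string, writer required)
  leftover writer field: primary
  R5 fires at kind
  R2 fires at primary
  forward on Order therefore BREAKING (2)
decode walk for Order under reader schema v1:
  kind := "ADMIN"
  price := 0.25
  height := -2.5
  latitude := 0.0
  phone := "omega"
  rating := 3.75
  label := "kappa"
  => decoded: {"kind": "ADMIN", "price": 0.25, "height": -2.5, "latitude": 0.0, "phone": "omega", "rating": 3.75, "label": "kappa"}

backward: COMPATIBLE []; forward: BREAKING [(kind, R5), (primary, R2)]; decoded: {"kind": "ADMIN", "price": 0.25, "height": -2.5, "latitude": 0.0, "phone": "omega", "rating": 3.75, "label": "kappa"}


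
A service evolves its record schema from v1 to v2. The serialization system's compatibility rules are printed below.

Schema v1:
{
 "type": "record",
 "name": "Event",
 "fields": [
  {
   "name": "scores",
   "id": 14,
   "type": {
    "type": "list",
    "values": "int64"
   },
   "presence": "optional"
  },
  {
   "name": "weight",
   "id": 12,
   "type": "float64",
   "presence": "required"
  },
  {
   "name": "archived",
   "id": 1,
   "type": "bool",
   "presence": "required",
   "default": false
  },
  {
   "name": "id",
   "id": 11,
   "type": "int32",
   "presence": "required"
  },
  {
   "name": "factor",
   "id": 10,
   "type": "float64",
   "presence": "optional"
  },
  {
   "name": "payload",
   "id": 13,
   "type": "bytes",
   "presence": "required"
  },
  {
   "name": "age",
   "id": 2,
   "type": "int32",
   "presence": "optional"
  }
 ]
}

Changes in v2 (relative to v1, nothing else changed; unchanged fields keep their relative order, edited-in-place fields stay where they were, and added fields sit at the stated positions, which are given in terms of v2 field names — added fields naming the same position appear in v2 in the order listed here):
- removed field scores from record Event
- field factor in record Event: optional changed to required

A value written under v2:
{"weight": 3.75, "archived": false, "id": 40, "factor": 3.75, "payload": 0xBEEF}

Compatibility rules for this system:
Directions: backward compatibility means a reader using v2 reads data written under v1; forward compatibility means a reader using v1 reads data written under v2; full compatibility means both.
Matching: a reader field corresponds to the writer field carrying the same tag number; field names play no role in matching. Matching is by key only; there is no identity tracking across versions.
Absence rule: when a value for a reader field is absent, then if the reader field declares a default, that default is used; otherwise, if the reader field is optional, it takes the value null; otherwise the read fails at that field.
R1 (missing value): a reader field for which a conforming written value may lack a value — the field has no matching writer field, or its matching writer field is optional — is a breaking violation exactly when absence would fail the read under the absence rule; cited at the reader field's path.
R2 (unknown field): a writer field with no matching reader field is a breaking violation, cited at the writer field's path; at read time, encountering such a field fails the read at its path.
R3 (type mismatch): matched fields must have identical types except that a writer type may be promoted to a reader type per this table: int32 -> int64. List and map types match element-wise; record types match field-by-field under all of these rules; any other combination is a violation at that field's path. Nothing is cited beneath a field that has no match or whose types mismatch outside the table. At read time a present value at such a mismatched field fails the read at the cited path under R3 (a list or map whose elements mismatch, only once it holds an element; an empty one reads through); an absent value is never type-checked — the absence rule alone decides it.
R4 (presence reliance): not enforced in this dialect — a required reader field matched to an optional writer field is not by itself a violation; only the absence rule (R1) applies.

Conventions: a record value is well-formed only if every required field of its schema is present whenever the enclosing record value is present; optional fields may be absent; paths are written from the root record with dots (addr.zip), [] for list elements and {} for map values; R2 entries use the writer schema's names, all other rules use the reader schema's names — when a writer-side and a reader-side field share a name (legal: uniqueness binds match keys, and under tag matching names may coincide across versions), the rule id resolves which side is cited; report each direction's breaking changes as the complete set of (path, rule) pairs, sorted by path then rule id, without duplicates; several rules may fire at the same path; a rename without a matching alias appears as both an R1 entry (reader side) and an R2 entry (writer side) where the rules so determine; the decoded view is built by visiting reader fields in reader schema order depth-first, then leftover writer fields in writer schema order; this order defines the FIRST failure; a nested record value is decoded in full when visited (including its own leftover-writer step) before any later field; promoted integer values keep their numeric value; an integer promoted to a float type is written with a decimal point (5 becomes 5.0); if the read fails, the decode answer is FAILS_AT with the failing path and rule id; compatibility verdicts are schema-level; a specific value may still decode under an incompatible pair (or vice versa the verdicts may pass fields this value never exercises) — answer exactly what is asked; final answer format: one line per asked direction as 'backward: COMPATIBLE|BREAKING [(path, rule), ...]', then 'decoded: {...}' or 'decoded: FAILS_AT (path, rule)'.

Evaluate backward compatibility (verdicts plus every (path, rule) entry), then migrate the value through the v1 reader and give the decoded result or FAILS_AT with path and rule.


backward: BREAKING [(factor, R1), (scores, R2)]; decoded: {"scores": null, "weight": 3.75, "archived": false, "id": 40, "factor": 3.75, "payload": 0xBEEF, "age": null}

in Event below, arrows point writer -> reader
backward pass over Event, reader schema v2, writer schema v1:
  writer required, float64 -> float64: reader weight maps from writer weight
  writer required, bool -> bool: reader archived maps from writer archived
  writer required, int32 -> int32: reader id maps from writer id
  writer optional, float64 -> float64: reader factor maps from writer factor
  writer required, bytes -> bytes: reader payload maps from writer payload
  writer optional, int32 -> int32: reader age maps from writer age
  scores (writer side), unknown to reader
  breaking: (factor, R1)
  breaking: (scores, R2)
  backward on Event therefore BREAKING (2)
decode walk for Event under reader schema v1:
  scores := null (absent, optional -> null)
  weight := 3.75
  archived := false
  id := 40
  factor := 3.75
  payload := 0xBEEF
  age := null (absent, optional -> null)
  => decoded: {"scores": null, "weight": 3.75, "archived": false, "id": 40, "factor": 3.75, "payload": 0xBEEF, "age": null}


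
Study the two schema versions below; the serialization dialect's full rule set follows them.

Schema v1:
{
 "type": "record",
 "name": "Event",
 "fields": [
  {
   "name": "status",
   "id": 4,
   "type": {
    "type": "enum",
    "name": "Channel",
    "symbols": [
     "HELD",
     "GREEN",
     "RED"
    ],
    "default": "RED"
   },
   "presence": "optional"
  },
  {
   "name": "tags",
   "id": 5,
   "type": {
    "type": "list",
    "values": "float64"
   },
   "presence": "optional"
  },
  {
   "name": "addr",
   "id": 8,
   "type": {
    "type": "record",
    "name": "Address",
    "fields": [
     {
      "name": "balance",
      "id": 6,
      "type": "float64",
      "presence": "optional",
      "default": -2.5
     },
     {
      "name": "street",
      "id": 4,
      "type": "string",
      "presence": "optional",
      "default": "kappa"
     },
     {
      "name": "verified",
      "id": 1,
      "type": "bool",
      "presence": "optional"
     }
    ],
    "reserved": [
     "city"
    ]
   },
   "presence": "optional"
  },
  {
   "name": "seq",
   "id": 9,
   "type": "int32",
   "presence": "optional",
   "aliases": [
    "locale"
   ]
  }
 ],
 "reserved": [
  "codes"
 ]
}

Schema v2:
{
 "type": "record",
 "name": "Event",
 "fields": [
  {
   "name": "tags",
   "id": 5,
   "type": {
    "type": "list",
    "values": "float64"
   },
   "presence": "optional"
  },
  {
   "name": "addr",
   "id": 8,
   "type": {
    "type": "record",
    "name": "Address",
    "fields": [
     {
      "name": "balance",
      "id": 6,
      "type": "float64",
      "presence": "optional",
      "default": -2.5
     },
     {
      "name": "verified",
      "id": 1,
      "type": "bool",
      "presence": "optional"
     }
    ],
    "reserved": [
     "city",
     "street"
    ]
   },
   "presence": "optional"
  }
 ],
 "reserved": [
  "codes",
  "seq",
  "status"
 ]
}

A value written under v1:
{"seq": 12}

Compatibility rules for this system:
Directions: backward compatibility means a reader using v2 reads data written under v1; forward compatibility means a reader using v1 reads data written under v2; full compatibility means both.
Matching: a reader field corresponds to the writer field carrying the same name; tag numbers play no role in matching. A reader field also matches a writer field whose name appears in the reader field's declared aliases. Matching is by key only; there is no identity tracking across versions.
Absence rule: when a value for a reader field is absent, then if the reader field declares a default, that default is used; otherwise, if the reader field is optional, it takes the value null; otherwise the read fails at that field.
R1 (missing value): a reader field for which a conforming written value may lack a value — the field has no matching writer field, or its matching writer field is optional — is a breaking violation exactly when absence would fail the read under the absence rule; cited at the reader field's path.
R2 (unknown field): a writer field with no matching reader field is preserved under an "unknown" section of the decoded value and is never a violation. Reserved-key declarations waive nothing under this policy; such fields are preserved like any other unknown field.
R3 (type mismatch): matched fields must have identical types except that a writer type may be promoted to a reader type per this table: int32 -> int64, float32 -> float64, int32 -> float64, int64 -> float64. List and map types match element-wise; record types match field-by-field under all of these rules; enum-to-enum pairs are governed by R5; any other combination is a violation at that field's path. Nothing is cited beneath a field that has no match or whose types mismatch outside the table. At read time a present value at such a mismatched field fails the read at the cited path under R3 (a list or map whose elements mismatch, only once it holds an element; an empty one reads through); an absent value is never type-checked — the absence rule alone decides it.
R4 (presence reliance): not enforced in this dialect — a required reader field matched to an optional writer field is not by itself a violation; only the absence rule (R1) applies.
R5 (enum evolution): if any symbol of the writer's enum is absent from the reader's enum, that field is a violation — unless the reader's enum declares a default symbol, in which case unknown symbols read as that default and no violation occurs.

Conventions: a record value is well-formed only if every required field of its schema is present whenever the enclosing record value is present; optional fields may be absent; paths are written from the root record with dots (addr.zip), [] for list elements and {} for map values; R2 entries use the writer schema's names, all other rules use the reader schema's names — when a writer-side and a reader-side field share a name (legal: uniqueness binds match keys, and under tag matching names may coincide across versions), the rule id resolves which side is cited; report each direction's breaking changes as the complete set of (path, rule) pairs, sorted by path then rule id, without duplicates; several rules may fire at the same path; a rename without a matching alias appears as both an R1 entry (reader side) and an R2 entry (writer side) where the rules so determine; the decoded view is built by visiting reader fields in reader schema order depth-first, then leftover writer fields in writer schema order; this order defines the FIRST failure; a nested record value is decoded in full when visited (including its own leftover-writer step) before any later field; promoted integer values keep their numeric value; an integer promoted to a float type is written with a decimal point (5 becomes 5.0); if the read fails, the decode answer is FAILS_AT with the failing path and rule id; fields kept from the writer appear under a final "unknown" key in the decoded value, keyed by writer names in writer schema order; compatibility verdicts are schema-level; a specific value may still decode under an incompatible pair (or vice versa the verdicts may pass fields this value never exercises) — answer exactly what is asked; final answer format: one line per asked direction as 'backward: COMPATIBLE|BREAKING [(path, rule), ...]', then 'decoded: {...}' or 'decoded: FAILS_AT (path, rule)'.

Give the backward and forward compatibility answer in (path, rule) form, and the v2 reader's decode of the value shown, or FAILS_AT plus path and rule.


in Event below, arrows point writer -> reader
backward for Event (reader v2, writer v1):
  tags: list<float64> -> list<float64>, writer optional; from tags
  addr: Address -> Address, writer optional; from addr
  leftover writer field: status
  leftover writer field: seq
  addr.balance: float64 -> float64, writer optional; from addr.balance
  addr.verified: bool -> bool, writer optional; from addr.verified
  leftover writer field: addr.street
  => backward: COMPATIBLE
forward for Event (reader v1, writer v2):
  no writer field matches reader status
  tags: list<float64> -> list<float64>, writer optional; from tags
  addr: Address -> Address, writer optional; from addr
  no writer field matches reader seq
  addr.balance: float64 -> float64, writer optional; from addr.balance
  no writer field matches reader addr.street
  addr.verified: bool -> bool, writer optional; from addr.verified
  => forward: COMPATIBLE
decoding the Event value with the v2 reader:
  tags := null (absent, optional -> null)
  addr := null (absent, optional -> null)
  writer seq: kept under "unknown"
  => decoded: {"tags": null, "addr": null, "unknown": {"seq": 12}}

backward: COMPATIBLE []; forward: COMPATIBLE []; decoded: {"tags": null, "addr": null, "unknown": {"seq": 12}}


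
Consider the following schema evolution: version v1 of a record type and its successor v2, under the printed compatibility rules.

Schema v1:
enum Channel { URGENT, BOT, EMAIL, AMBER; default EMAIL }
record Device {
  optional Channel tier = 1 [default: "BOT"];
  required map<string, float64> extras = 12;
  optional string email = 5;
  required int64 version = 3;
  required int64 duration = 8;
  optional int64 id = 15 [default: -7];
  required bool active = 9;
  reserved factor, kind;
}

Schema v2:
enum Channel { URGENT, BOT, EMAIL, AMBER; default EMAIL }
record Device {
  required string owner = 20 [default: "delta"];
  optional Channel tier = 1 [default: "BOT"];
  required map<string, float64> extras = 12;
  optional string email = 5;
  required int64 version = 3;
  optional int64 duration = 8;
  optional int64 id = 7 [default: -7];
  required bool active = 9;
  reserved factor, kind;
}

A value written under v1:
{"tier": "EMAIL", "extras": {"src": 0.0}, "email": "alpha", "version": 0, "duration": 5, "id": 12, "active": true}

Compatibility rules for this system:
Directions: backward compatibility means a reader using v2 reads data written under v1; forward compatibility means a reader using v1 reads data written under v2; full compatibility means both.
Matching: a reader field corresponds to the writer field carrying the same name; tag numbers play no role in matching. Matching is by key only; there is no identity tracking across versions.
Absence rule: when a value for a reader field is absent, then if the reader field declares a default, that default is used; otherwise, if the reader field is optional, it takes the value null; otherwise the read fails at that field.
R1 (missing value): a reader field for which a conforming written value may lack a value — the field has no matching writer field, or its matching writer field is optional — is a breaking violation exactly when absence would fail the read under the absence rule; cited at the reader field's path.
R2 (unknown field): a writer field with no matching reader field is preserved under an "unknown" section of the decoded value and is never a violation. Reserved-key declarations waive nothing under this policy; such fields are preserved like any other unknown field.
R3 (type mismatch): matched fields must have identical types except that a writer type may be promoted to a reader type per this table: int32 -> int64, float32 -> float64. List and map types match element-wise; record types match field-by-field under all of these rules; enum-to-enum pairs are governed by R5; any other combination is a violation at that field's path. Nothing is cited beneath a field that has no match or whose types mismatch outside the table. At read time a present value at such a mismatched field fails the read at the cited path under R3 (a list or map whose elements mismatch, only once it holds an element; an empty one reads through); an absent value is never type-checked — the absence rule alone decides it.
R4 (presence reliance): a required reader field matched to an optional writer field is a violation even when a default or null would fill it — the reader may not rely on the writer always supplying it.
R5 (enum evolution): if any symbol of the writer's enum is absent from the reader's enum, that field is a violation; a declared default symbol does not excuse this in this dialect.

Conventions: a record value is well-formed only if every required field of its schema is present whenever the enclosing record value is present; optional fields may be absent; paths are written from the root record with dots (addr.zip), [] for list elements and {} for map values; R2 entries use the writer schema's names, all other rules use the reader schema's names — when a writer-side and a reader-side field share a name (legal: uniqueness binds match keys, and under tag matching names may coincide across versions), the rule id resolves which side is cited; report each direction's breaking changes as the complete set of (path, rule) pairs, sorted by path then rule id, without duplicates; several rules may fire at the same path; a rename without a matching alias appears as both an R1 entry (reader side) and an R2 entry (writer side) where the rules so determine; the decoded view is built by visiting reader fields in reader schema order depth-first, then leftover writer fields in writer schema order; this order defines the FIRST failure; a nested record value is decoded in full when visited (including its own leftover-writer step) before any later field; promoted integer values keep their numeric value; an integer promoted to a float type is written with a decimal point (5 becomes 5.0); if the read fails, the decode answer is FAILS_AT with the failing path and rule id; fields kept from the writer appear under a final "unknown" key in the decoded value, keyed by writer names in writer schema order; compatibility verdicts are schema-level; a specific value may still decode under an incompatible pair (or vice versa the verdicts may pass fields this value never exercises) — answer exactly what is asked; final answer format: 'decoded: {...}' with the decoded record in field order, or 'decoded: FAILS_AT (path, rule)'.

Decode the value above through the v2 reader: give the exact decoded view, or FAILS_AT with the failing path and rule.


the writer's type comes first in each Device pair
migrating the Device value to v2:
  owner := "delta" (no value, default fills)
  tier := "EMAIL"
  extras := {"src": 0.0}
  email := "alpha"
  version := 0
  duration := 5
  id := 12
  active := true
  => decoded: {"owner": "delta", "tier": "EMAIL", "extras": {"src": 0.0}, "email": "alpha", "version": 0, "duration": 5, "id": 12, "active": true}
remaining Device differences; none change what is asked:
  field duration in record Device: required changed to optional -> changes Device's schema-level verdicts only — the decode of this value is the same
  field id in record Device: tag 15 changed to 7 -> inert under this dialect — no rule fires on Device and the result does not move

decoded: {"owner": "delta", "tier": "EMAIL", "extras": {"src": 0.0}, "email": "alpha", "version": 0, "duration": 5, "id": 12, "active": true}
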